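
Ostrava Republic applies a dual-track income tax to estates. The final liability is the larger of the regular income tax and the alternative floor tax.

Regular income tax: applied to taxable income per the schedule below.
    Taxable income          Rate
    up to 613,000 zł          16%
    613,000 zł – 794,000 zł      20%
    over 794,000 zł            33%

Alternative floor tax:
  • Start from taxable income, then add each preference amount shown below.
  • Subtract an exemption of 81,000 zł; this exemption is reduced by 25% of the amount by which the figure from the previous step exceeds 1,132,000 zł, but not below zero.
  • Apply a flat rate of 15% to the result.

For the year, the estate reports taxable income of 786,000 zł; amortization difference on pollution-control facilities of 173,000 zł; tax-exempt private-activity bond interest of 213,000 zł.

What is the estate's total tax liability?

165,150 zł

Alternative floor tax:
  Adjusted income: 786,000 zł + 173,000 zł + 213,000 zł = 1,172,000 zł
  Exemption: 81,000 zł − 25% × (1,172,000 zł − 1,132,000 zł) = 81,000 zł − 10,000 zł = 71,000 zł
  Base: 1,172,000 zł − 71,000 zł = 1,101,000 zł
  1,101,000 zł × 15% = 165,150 zł

Regular income tax:
  613,000 zł × 16% = 98,080 zł
  173,000 zł × 20% = 34,600 zł
  → 132,680 zł

165,150 zł > 132,680 zł, so the alternative floor tax is the binding amount.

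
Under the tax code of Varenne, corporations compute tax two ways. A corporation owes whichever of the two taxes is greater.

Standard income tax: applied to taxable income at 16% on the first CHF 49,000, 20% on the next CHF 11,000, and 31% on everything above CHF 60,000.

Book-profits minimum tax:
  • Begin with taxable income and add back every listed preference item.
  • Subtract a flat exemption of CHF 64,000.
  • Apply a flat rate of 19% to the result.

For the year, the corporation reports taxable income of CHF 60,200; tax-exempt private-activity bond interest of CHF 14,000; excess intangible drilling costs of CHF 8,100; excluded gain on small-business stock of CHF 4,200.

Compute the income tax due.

Book-profits minimum tax:
  Adjusted income: CHF 60,200 + CHF 14,000 + CHF 8,100 + CHF 4,200 = CHF 86,500
  Less exemption CHF 64,000 → base CHF 22,500
  CHF 22,500 × 19% = CHF 4,275

Standard income tax:
  CHF 49,000 × 16% = CHF 7,840
  CHF 11,000 × 20% = CHF 2,200
  CHF 200 × 31% = CHF 62
  → CHF 10,102

CHF 10,102 > CHF 4,275, so the standard income tax governs.

CHF 10,102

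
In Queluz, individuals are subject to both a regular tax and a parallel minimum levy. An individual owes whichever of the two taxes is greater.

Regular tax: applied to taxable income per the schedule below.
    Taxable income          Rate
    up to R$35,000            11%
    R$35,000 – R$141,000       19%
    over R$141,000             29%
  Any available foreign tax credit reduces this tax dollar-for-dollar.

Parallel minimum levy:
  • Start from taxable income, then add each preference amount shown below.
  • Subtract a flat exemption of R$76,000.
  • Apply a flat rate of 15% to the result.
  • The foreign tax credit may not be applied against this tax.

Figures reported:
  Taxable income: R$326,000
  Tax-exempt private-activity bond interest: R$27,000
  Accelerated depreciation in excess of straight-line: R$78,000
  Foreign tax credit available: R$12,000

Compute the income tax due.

R$65,640

Regular tax:
  R$35,000 × 11% = R$3,850
  R$106,000 × 19% = R$20,140
  R$185,000 × 29% = R$53,650
  → R$77,640
  Less foreign tax credit R$12,000 → R$65,640

Parallel minimum levy:
  Adjusted income: R$326,000 + R$27,000 + R$78,000 = R$431,000
  Less exemption R$76,000 → base R$355,000
  R$355,000 × 15% = R$53,250

R$65,640 > R$53,250, so the regular tax governs.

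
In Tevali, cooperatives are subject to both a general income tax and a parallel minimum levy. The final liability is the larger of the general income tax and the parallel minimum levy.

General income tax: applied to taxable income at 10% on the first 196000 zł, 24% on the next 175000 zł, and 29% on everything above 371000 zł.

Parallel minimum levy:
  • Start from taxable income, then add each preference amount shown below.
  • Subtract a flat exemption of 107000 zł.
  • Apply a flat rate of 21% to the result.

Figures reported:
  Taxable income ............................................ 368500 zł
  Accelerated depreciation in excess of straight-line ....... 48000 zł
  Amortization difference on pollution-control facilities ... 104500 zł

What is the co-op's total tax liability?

86940 zł

Parallel minimum levy:
  Adjusted income: 368500 zł + 48000 zł + 104500 zł = 521000 zł
  Less exemption 107000 zł → base 414000 zł
  414000 zł × 21% = 86940 zł

General income tax:
  196000 zł × 10% = 19600 zł
  172500 zł × 24% = 41400 zł
  → 61000 zł

86940 zł > 61000 zł, so the parallel minimum levy is the binding amount.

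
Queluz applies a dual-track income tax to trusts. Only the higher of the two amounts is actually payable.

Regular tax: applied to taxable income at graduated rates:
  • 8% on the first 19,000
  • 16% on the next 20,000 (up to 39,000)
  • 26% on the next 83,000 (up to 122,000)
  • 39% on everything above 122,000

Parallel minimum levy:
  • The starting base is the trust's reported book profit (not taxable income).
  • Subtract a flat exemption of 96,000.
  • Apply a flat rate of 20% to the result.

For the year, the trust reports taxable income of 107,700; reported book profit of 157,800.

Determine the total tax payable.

22,582

Regular tax:
  19,000 × 8% = 1,520
  20,000 × 16% = 3,200
  68,700 × 26% = 17,862
  → 22,582

Parallel minimum levy:
  Base (reported book profit): 157,800
  Less exemption 96,000 → base 61,800
  61,800 × 20% = 12,360

22,582 > 12,360, so the regular tax governs.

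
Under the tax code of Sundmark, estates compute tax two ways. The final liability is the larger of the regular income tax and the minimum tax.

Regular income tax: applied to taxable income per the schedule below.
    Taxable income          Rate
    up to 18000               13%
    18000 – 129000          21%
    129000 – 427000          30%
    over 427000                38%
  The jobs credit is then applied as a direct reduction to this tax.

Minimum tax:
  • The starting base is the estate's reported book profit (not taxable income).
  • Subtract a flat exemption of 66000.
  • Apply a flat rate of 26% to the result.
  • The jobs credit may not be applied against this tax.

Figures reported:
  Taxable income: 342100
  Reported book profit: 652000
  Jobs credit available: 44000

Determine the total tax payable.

152360

Regular income tax:
  18000 × 13% = 2340
  111000 × 21% = 23310
  213100 × 30% = 63930
  → 89580
  Less jobs credit 44000 → 45580

Minimum tax:
  Base (reported book profit): 652000
  Less exemption 66000 → base 586000
  586000 × 26% = 152360

152360 > 45580, so the minimum tax is the binding amount.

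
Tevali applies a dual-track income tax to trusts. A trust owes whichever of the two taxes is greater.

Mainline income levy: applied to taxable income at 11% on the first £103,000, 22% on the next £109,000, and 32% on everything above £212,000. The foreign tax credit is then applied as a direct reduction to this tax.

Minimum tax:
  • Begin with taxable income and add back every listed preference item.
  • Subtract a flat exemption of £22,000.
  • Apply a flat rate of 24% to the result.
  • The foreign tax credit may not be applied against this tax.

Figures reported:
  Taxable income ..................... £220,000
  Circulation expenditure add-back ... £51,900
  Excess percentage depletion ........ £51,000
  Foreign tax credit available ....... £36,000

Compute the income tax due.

£72,216

Mainline income levy:
  £103,000 × 11% = £11,330
  £109,000 × 22% = £23,980
  £8,000 × 32% = £2,560
  → £37,870
  Less foreign tax credit £36,000 → £1,870

Minimum tax:
  Adjusted income: £220,000 + £51,900 + £51,000 = £322,900
  Less exemption £22,000 → base £300,900
  £300,900 × 24% = £72,216

£72,216 > £1,870, so the minimum tax is the binding amount.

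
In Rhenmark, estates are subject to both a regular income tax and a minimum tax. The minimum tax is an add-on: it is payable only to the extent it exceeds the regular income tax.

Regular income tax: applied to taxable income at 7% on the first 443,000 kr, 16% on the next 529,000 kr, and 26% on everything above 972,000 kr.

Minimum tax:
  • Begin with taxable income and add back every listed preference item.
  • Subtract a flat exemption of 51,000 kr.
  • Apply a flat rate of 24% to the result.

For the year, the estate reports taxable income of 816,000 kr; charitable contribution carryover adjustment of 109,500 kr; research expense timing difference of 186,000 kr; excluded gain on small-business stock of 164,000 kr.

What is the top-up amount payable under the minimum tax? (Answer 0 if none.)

203,190 kr

Regular income tax:
  443,000 kr × 7% = 31,010 kr
  373,000 kr × 16% = 59,680 kr
  → 90,690 kr

Minimum tax:
  Adjusted income: 816,000 kr + 109,500 kr + 186,000 kr + 164,000 kr = 1,275,500 kr
  Less exemption 51,000 kr → base 1,224,500 kr
  1,224,500 kr × 24% = 293,880 kr

Excess of minimum tax over regular income tax: 293,880 kr − 90,690 kr = 203,190 kr.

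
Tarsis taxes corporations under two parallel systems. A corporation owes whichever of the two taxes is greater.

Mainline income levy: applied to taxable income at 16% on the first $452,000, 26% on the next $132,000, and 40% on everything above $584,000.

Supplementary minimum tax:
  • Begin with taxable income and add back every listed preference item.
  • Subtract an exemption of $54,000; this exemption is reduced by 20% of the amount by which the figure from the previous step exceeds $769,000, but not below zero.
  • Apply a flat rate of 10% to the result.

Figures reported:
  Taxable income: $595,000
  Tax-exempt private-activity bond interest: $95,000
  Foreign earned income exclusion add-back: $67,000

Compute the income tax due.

$111,040

Supplementary minimum tax:
  Adjusted income: $595,000 + $95,000 + $67,000 = $757,000
  Exemption: $757,000 ≤ $769,000, so full $54,000 applies
  Base: $757,000 − $54,000 = $703,000
  $703,000 × 10% = $70,300

Mainline income levy:
  $452,000 × 16% = $72,320
  $132,000 × 26% = $34,320
  $11,000 × 40% = $4,400
  → $111,040

$111,040 > $70,300, so the mainline income levy governs.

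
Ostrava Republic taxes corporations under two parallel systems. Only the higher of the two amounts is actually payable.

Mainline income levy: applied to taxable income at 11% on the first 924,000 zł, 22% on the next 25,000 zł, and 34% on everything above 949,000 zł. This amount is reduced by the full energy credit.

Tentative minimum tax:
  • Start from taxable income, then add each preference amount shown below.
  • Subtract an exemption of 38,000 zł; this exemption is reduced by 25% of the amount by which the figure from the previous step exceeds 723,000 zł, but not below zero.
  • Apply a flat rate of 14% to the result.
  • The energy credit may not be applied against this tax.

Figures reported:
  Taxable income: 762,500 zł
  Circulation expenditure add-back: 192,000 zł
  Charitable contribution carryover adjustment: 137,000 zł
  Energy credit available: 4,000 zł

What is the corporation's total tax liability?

Tentative minimum tax:
  Adjusted income: 762,500 zł + 192,000 zł + 137,000 zł = 1,091,500 zł
  Exemption: 25% × (1,091,500 zł − 723,000 zł) = 92,125 zł ≥ 38,000 zł, so the exemption is fully phased out
  Base: 1,091,500 zł − 0 zł = 1,091,500 zł
  1,091,500 zł × 14% = 152,810 zł

Mainline income levy:
  762,500 zł × 11% = 83,875 zł
  Less energy credit 4,000 zł → 79,875 zł

152,810 zł > 79,875 zł, so the tentative minimum tax is the binding amount.

152,810 zł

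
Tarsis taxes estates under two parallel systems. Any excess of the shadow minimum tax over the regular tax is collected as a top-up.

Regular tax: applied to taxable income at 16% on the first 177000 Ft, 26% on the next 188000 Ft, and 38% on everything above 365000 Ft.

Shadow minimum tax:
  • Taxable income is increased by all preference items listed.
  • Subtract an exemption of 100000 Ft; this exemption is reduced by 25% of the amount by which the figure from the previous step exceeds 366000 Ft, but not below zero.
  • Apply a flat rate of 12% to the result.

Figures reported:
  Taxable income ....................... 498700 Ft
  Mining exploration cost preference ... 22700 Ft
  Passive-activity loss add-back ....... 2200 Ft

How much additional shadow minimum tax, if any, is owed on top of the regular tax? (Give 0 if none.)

0 Ft

Shadow minimum tax:
  Adjusted income: 498700 Ft + 22700 Ft + 2200 Ft = 523600 Ft
  Exemption: 100000 Ft − 25% × (523600 Ft − 366000 Ft) = 100000 Ft − 39400 Ft = 60600 Ft
  Base: 523600 Ft − 60600 Ft = 463000 Ft
  463000 Ft × 12% = 55560 Ft

Regular tax:
  177000 Ft × 16% = 28320 Ft
  188000 Ft × 26% = 48880 Ft
  133700 Ft × 38% = 50806 Ft
  → 128006 Ft

55560 Ft ≤ 128006 Ft, so no add-on is due.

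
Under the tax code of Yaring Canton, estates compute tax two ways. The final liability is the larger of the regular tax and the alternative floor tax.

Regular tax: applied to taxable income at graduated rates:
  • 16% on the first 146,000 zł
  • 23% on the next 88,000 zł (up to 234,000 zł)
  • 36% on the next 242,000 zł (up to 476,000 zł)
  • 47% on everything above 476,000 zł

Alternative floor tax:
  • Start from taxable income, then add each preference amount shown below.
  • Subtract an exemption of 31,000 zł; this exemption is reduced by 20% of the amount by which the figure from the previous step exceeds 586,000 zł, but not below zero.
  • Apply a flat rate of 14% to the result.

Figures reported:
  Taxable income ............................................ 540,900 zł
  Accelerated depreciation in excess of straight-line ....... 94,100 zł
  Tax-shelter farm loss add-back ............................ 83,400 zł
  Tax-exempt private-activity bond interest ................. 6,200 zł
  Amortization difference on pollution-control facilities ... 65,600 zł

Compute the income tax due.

Regular tax:
  146,000 zł × 16% = 23,360 zł
  88,000 zł × 23% = 20,240 zł
  242,000 zł × 36% = 87,120 zł
  64,900 zł × 47% = 30,503 zł
  → 161,223 zł

Alternative floor tax:
  Adjusted income: 540,900 zł + 94,100 zł + 83,400 zł + 6,200 zł + 65,600 zł = 790,200 zł
  Exemption: 20% × (790,200 zł − 586,000 zł) = 40,840 zł ≥ 31,000 zł, so the exemption is fully phased out
  Base: 790,200 zł − 0 zł = 790,200 zł
  790,200 zł × 14% = 110,628 zł

161,223 zł > 110,628 zł, so the regular tax governs.

161,223 zł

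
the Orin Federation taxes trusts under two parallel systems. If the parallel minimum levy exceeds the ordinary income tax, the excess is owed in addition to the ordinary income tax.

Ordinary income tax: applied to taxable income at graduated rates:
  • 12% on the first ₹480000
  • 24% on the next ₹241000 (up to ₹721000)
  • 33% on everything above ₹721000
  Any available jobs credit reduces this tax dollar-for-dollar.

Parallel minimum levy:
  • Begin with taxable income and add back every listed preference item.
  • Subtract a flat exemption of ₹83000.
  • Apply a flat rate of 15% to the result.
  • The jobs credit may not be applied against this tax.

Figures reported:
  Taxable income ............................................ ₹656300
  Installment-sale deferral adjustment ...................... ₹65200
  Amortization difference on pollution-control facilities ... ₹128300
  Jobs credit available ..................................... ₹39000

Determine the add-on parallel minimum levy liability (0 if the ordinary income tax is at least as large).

₹54108

Parallel minimum levy:
  Adjusted income: ₹656300 + ₹65200 + ₹128300 = ₹849800
  Less exemption ₹83000 → base ₹766800
  ₹766800 × 15% = ₹115020

Ordinary income tax:
  ₹480000 × 12% = ₹57600
  ₹176300 × 24% = ₹42312
  → ₹99912
  Less jobs credit ₹39000 → ₹60912

Excess of parallel minimum levy over ordinary income tax: ₹115020 − ₹60912 = ₹54108.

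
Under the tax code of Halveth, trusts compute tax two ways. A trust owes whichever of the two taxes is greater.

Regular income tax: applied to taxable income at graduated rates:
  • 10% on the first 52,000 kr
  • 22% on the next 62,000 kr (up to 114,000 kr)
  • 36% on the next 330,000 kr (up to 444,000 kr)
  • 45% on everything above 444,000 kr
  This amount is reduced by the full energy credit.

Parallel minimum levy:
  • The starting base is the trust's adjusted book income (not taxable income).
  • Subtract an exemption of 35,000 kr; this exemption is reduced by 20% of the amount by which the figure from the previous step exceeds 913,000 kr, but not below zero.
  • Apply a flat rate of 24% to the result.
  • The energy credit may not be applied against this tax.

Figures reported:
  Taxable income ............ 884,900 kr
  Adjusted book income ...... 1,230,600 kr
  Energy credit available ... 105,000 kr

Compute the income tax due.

295,344 kr

Regular income tax:
  52,000 kr × 10% = 5,200 kr
  62,000 kr × 22% = 13,640 kr
  330,000 kr × 36% = 118,800 kr
  440,900 kr × 45% = 198,405 kr
  → 336,045 kr
  Less energy credit 105,000 kr → 231,045 kr

Parallel minimum levy:
  Base (adjusted book income): 1,230,600 kr
  Exemption: 20% × (1,230,600 kr − 913,000 kr) = 63,520 kr ≥ 35,000 kr, so the exemption is fully phased out
  Base: 1,230,600 kr − 0 kr = 1,230,600 kr
  1,230,600 kr × 24% = 295,344 kr

295,344 kr > 231,045 kr, so the parallel minimum levy is the binding amount.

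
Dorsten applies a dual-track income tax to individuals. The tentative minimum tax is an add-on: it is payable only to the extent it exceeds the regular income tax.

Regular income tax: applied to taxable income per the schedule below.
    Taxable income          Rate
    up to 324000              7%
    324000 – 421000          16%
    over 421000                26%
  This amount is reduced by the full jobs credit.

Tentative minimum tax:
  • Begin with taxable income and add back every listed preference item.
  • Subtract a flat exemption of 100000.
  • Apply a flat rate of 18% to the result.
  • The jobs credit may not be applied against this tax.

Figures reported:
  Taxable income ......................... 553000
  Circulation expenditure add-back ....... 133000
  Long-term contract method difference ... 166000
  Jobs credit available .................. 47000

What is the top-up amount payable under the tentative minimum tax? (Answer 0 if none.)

Tentative minimum tax:
  Adjusted income: 553000 + 133000 + 166000 = 852000
  Less exemption 100000 → base 752000
  752000 × 18% = 135360

Regular income tax:
  324000 × 7% = 22680
  97000 × 16% = 15520
  132000 × 26% = 34320
  → 72520
  Less jobs credit 47000 → 25520

Excess of tentative minimum tax over regular income tax: 135360 − 25520 = 109840.

109840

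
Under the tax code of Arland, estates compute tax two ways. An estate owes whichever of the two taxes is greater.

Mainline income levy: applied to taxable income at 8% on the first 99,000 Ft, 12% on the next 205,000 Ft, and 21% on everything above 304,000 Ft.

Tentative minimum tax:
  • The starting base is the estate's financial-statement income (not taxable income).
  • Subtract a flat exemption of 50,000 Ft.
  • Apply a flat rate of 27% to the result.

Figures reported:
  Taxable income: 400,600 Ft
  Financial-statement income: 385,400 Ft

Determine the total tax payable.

Mainline income levy:
  99,000 Ft × 8% = 7,920 Ft
  205,000 Ft × 12% = 24,600 Ft
  96,600 Ft × 21% = 20,286 Ft
  → 52,806 Ft

Tentative minimum tax:
  Base (financial-statement income): 385,400 Ft
  Less exemption 50,000 Ft → base 335,400 Ft
  335,400 Ft × 27% = 90,558 Ft

90,558 Ft > 52,806 Ft, so the tentative minimum tax is the binding amount.

90,558 Ft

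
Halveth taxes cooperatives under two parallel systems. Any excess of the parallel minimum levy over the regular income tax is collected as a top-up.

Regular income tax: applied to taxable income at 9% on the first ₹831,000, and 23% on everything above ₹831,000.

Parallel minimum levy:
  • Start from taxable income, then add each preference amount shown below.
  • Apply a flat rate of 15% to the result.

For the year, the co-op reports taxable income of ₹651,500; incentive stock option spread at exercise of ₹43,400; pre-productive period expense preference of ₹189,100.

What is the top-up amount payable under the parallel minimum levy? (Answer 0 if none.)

₹73,965

Regular income tax:
  ₹651,500 × 9% = ₹58,635

Parallel minimum levy:
  Adjusted income: ₹651,500 + ₹43,400 + ₹189,100 = ₹884,000
  ₹884,000 × 15% = ₹132,600

Excess of parallel minimum levy over regular income tax: ₹132,600 − ₹58,635 = ₹73,965.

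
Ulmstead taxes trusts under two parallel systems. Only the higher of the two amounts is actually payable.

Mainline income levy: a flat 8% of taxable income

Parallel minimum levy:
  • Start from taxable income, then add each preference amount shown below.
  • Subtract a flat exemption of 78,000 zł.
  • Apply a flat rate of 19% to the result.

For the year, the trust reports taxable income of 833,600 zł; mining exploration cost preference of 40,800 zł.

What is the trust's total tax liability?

Mainline income levy:
  833,600 zł × 8% = 66,688 zł

Parallel minimum levy:
  Adjusted income: 833,600 zł + 40,800 zł = 874,400 zł
  Less exemption 78,000 zł → base 796,400 zł
  796,400 zł × 19% = 151,316 zł

151,316 zł > 66,688 zł, so the parallel minimum levy is the binding amount.

151,316 zł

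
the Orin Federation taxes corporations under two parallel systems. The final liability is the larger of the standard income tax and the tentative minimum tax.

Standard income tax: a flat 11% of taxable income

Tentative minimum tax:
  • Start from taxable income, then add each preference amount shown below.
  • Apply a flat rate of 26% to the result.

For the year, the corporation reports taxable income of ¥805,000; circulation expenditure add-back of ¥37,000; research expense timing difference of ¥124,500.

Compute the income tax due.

Standard income tax:
  ¥805,000 × 11% = ¥88,550

Tentative minimum tax:
  Adjusted income: ¥805,000 + ¥37,000 + ¥124,500 = ¥966,500
  ¥966,500 × 26% = ¥251,290

¥251,290 > ¥88,550, so the tentative minimum tax is the binding amount.

¥251,290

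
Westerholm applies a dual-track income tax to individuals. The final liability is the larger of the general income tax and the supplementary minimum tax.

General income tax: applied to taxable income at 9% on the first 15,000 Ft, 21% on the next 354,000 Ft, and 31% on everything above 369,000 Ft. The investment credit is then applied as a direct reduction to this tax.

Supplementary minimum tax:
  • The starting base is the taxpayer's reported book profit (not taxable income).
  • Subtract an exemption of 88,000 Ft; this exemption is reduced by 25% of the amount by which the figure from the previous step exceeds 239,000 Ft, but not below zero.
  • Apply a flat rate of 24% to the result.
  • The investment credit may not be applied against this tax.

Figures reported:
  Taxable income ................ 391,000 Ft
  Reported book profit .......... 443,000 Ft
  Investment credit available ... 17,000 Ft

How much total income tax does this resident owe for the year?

97,440 Ft

General income tax:
  15,000 Ft × 9% = 1,350 Ft
  354,000 Ft × 21% = 74,340 Ft
  22,000 Ft × 31% = 6,820 Ft
  → 82,510 Ft
  Less investment credit 17,000 Ft → 65,510 Ft

Supplementary minimum tax:
  Base (reported book profit): 443,000 Ft
  Exemption: 88,000 Ft − 25% × (443,000 Ft − 239,000 Ft) = 88,000 Ft − 51,000 Ft = 37,000 Ft
  Base: 443,000 Ft − 37,000 Ft = 406,000 Ft
  406,000 Ft × 24% = 97,440 Ft

97,440 Ft > 65,510 Ft, so the supplementary minimum tax is the binding amount.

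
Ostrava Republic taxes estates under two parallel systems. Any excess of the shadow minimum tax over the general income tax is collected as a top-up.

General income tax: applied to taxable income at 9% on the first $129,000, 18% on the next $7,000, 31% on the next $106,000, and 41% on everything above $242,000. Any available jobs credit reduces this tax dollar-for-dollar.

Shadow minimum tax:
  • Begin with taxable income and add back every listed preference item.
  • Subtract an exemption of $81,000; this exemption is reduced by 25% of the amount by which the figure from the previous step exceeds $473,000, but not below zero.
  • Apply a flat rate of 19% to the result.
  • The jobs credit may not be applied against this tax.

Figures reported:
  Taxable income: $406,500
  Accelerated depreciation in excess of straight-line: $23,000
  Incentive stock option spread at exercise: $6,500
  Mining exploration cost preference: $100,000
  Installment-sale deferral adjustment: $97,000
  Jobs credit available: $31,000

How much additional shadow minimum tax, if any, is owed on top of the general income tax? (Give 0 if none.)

$30,305

General income tax:
  $129,000 × 9% = $11,610
  $7,000 × 18% = $1,260
  $106,000 × 31% = $32,860
  $164,500 × 41% = $67,445
  → $113,175
  Less jobs credit $31,000 → $82,175

Shadow minimum tax:
  Adjusted income: $406,500 + $23,000 + $6,500 + $100,000 + $97,000 = $633,000
  Exemption: $81,000 − 25% × ($633,000 − $473,000) = $81,000 − $40,000 = $41,000
  Base: $633,000 − $41,000 = $592,000
  $592,000 × 19% = $112,480

Excess of shadow minimum tax over general income tax: $112,480 − $82,175 = $30,305.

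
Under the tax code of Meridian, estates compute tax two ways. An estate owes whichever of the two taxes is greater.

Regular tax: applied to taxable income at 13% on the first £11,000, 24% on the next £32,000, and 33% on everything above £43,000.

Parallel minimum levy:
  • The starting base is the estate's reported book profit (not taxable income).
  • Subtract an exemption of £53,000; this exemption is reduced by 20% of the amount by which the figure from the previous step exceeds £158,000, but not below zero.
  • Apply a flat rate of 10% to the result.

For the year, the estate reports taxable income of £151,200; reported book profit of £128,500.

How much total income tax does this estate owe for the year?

Regular tax:
  £11,000 × 13% = £1,430
  £32,000 × 24% = £7,680
  £108,200 × 33% = £35,706
  → £44,816

Parallel minimum levy:
  Base (reported book profit): £128,500
  Exemption: £128,500 ≤ £158,000, so full £53,000 applies
  Base: £128,500 − £53,000 = £75,500
  £75,500 × 10% = £7,550

£44,816 > £7,550, so the regular tax governs.

£44,816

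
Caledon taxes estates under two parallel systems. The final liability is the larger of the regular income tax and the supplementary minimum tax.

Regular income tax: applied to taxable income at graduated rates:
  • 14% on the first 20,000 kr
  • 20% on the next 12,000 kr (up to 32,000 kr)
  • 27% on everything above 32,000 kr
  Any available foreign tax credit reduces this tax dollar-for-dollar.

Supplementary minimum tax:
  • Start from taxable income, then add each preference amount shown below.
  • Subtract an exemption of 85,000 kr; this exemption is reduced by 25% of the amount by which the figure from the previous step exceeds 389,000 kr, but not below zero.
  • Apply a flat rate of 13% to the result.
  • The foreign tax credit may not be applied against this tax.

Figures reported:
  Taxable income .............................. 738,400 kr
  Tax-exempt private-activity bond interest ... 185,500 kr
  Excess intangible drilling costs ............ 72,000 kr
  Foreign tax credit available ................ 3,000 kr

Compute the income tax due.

192,928 kr

Supplementary minimum tax:
  Adjusted income: 738,400 kr + 185,500 kr + 72,000 kr = 995,900 kr
  Exemption: 25% × (995,900 kr − 389,000 kr) = 151,725 kr ≥ 85,000 kr, so the exemption is fully phased out
  Base: 995,900 kr − 0 kr = 995,900 kr
  995,900 kr × 13% = 129,467 kr

Regular income tax:
  20,000 kr × 14% = 2,800 kr
  12,000 kr × 20% = 2,400 kr
  706,400 kr × 27% = 190,728 kr
  → 195,928 kr
  Less foreign tax credit 3,000 kr → 192,928 kr

192,928 kr > 129,467 kr, so the regular income tax governs.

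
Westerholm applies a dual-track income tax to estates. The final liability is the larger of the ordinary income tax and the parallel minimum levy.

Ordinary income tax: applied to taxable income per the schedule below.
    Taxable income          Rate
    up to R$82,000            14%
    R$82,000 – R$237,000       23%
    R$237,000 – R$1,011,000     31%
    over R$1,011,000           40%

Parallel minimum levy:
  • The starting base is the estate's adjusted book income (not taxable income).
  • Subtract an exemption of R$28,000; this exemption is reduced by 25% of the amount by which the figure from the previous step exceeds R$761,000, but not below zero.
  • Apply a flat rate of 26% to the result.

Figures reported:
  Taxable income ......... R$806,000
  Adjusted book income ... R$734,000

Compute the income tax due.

R$223,520

Parallel minimum levy:
  Base (adjusted book income): R$734,000
  Exemption: R$734,000 ≤ R$761,000, so full R$28,000 applies
  Base: R$734,000 − R$28,000 = R$706,000
  R$706,000 × 26% = R$183,560

Ordinary income tax:
  R$82,000 × 14% = R$11,480
  R$155,000 × 23% = R$35,650
  R$569,000 × 31% = R$176,390
  → R$223,520

R$223,520 > R$183,560, so the ordinary income tax governs.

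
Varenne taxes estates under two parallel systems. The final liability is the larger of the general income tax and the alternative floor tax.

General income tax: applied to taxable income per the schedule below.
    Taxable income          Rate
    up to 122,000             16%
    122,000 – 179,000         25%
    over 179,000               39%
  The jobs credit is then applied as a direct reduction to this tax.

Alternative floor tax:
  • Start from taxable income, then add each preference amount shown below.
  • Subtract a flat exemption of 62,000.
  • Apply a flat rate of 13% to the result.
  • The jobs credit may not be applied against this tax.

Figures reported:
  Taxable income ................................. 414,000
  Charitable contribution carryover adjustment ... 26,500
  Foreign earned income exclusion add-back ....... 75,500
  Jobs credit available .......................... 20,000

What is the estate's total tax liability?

Alternative floor tax:
  Adjusted income: 414,000 + 26,500 + 75,500 = 516,000
  Less exemption 62,000 → base 454,000
  454,000 × 13% = 59,020

General income tax:
  122,000 × 16% = 19,520
  57,000 × 25% = 14,250
  235,000 × 39% = 91,650
  → 125,420
  Less jobs credit 20,000 → 105,420

105,420 > 59,020, so the general income tax governs.

105,420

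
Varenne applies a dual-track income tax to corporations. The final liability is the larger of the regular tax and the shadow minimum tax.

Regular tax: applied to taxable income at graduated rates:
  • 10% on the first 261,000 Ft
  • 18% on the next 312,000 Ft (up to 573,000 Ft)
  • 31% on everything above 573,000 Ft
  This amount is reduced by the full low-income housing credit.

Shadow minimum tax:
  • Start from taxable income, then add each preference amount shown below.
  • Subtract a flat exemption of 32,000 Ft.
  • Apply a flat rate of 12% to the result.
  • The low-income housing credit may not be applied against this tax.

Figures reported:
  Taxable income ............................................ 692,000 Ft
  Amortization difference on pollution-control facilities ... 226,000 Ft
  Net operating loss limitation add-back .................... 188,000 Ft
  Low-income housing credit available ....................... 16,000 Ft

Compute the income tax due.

128,880 Ft

Regular tax:
  261,000 Ft × 10% = 26,100 Ft
  312,000 Ft × 18% = 56,160 Ft
  119,000 Ft × 31% = 36,890 Ft
  → 119,150 Ft
  Less low-income housing credit 16,000 Ft → 103,150 Ft

Shadow minimum tax:
  Adjusted income: 692,000 Ft + 226,000 Ft + 188,000 Ft = 1,106,000 Ft
  Less exemption 32,000 Ft → base 1,074,000 Ft
  1,074,000 Ft × 12% = 128,880 Ft

128,880 Ft > 103,150 Ft, so the shadow minimum tax is the binding amount.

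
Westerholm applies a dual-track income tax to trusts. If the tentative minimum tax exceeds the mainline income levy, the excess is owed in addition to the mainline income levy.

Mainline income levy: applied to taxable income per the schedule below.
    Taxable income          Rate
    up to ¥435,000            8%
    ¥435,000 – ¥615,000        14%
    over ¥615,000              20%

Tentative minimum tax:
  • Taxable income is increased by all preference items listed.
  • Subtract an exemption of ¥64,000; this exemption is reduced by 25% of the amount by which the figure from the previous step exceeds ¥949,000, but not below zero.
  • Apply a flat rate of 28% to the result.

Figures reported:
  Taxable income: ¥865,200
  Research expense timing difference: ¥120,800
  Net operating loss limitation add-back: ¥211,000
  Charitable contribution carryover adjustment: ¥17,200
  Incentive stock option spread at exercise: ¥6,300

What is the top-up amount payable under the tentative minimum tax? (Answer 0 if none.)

Mainline income levy:
  ¥435,000 × 8% = ¥34,800
  ¥180,000 × 14% = ¥25,200
  ¥250,200 × 20% = ¥50,040
  → ¥110,040

Tentative minimum tax:
  Adjusted income: ¥865,200 + ¥120,800 + ¥211,000 + ¥17,200 + ¥6,300 = ¥1,220,500
  Exemption: 25% × (¥1,220,500 − ¥949,000) = ¥67,875 ≥ ¥64,000, so the exemption is fully phased out
  Base: ¥1,220,500 − ¥0 = ¥1,220,500
  ¥1,220,500 × 28% = ¥341,740

Excess of tentative minimum tax over mainline income levy: ¥341,740 − ¥110,040 = ¥231,700.

¥231,700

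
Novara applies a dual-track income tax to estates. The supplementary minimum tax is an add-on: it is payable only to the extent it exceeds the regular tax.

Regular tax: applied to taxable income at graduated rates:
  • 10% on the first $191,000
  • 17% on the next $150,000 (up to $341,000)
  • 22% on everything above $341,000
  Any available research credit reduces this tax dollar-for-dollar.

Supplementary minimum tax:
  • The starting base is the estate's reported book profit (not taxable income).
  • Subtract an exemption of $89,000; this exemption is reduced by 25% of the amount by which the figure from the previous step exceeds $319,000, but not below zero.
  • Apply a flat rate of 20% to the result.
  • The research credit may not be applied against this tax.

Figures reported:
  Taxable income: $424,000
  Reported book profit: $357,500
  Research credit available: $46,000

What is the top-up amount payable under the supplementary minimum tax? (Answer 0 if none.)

Regular tax:
  $191,000 × 10% = $19,100
  $150,000 × 17% = $25,500
  $83,000 × 22% = $18,260
  → $62,860
  Less research credit $46,000 → $16,860

Supplementary minimum tax:
  Base (reported book profit): $357,500
  Exemption: $89,000 − 25% × ($357,500 − $319,000) = $89,000 − $9,625 = $79,375
  Base: $357,500 − $79,375 = $278,125
  $278,125 × 20% = $55,625

Excess of supplementary minimum tax over regular tax: $55,625 − $16,860 = $38,765.

$38,765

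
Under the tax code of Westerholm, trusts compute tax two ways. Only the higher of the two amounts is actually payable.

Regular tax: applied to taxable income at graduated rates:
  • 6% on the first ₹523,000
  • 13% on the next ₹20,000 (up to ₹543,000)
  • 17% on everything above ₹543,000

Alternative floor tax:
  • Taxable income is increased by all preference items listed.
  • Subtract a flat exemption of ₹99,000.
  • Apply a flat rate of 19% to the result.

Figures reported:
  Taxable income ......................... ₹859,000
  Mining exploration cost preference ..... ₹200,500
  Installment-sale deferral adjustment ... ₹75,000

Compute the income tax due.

Alternative floor tax:
  Adjusted income: ₹859,000 + ₹200,500 + ₹75,000 = ₹1,134,500
  Less exemption ₹99,000 → base ₹1,035,500
  ₹1,035,500 × 19% = ₹196,745

Regular tax:
  ₹523,000 × 6% = ₹31,380
  ₹20,000 × 13% = ₹2,600
  ₹316,000 × 17% = ₹53,720
  → ₹87,700

₹196,745 > ₹87,700, so the alternative floor tax is the binding amount.

₹196,745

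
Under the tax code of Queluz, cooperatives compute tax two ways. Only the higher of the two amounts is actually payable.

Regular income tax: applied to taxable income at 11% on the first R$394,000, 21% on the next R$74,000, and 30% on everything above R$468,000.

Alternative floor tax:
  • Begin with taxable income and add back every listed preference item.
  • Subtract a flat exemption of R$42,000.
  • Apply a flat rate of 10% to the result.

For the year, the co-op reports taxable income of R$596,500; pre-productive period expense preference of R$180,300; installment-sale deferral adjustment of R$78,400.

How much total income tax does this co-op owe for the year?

R$97,430

Alternative floor tax:
  Adjusted income: R$596,500 + R$180,300 + R$78,400 = R$855,200
  Less exemption R$42,000 → base R$813,200
  R$813,200 × 10% = R$81,320

Regular income tax:
  R$394,000 × 11% = R$43,340
  R$74,000 × 21% = R$15,540
  R$128,500 × 30% = R$38,550
  → R$97,430

R$97,430 > R$81,320, so the regular income tax governs.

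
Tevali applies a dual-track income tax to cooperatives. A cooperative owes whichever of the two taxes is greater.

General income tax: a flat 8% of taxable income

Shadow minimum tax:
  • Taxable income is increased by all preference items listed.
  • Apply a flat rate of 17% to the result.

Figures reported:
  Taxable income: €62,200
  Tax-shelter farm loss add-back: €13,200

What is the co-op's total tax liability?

Shadow minimum tax:
  Adjusted income: €62,200 + €13,200 = €75,400
  €75,400 × 17% = €12,818

General income tax:
  €62,200 × 8% = €4,976

€12,818 > €4,976, so the shadow minimum tax is the binding amount.

€12,818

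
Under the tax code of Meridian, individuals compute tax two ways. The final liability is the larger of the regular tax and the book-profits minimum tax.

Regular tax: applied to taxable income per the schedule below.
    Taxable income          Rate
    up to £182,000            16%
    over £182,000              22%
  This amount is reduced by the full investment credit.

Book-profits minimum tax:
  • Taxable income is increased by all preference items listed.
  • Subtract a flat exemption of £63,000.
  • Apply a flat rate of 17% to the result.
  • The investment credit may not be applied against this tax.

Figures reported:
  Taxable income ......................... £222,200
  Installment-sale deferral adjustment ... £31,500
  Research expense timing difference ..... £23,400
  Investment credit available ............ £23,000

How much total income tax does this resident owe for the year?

Regular tax:
  £182,000 × 16% = £29,120
  £40,200 × 22% = £8,844
  → £37,964
  Less investment credit £23,000 → £14,964

Book-profits minimum tax:
  Adjusted income: £222,200 + £31,500 + £23,400 = £277,100
  Less exemption £63,000 → base £214,100
  £214,100 × 17% = £36,397

£36,397 > £14,964, so the book-profits minimum tax is the binding amount.

£36,397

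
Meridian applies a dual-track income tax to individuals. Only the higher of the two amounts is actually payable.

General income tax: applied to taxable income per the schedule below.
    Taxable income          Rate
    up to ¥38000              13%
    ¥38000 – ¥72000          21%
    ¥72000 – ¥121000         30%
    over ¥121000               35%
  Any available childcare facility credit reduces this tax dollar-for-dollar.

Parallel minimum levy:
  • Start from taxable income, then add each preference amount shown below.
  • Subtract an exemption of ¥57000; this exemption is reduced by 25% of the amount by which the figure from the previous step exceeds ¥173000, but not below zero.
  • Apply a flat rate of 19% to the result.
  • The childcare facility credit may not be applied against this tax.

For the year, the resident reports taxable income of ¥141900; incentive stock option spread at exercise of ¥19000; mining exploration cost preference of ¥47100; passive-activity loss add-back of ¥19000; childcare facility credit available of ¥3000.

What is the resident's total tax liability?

¥34865

Parallel minimum levy:
  Adjusted income: ¥141900 + ¥19000 + ¥47100 + ¥19000 = ¥227000
  Exemption: ¥57000 − 25% × (¥227000 − ¥173000) = ¥57000 − ¥13500 = ¥43500
  Base: ¥227000 − ¥43500 = ¥183500
  ¥183500 × 19% = ¥34865

General income tax:
  ¥38000 × 13% = ¥4940
  ¥34000 × 21% = ¥7140
  ¥49000 × 30% = ¥14700
  ¥20900 × 35% = ¥7315
  → ¥34095
  Less childcare facility credit ¥3000 → ¥31095

¥34865 > ¥31095, so the parallel minimum levy is the binding amount.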